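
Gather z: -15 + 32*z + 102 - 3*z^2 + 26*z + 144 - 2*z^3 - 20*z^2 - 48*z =-2*z^3 - 23*z^2 + 10*z + 231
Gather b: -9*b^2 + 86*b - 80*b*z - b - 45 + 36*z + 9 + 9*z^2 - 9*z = -9*b^2 + b*(85 - 80*z) + 9*z^2 + 27*z - 36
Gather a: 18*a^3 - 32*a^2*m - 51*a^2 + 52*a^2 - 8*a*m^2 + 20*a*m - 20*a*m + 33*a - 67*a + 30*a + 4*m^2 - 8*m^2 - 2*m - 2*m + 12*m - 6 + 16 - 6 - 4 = 18*a^3 + a^2*(1 - 32*m) + a*(-8*m^2 - 4) - 4*m^2 + 8*m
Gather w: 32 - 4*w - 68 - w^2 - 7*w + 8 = -w^2 - 11*w - 28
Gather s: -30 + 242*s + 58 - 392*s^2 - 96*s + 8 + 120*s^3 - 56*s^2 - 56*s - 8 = 120*s^3 - 448*s^2 + 90*s + 28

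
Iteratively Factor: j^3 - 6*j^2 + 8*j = (j - 2)*(j^2 - 4*j) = (j - 4)*(j - 2)*(j)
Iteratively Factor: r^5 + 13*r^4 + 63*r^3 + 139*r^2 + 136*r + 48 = (r + 1)*(r^4 + 12*r^3 + 51*r^2 + 88*r + 48) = (r + 1)*(r + 4)*(r^3 + 8*r^2 + 19*r + 12) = (r + 1)*(r + 4)^2*(r^2 + 4*r + 3) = (r + 1)^2*(r + 4)^2*(r + 3)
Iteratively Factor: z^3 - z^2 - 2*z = (z + 1)*(z^2 - 2*z) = z*(z + 1)*(z - 2)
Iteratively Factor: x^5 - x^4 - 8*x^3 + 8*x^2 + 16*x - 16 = (x - 2)*(x^4 + x^3 - 6*x^2 - 4*x + 8) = (x - 2)*(x - 1)*(x^3 + 2*x^2 - 4*x - 8) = (x - 2)^2*(x - 1)*(x^2 + 4*x + 4) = (x - 2)^2*(x - 1)*(x + 2)*(x + 2)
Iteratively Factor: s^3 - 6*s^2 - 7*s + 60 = (s - 4)*(s^2 - 2*s - 15) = (s - 5)*(s - 4)*(s + 3)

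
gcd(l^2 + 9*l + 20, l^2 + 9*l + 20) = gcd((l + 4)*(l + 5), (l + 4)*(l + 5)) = l^2 + 9*l + 20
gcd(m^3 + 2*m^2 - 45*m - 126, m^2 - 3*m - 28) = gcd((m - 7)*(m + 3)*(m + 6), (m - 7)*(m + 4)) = m - 7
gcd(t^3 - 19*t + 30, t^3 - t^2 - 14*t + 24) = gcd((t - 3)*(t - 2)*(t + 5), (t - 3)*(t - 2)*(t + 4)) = t^2 - 5*t + 6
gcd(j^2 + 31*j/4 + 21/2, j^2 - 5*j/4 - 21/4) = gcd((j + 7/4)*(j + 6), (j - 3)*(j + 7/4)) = j + 7/4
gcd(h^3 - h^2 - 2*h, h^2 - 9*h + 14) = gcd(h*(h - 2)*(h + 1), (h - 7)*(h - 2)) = h - 2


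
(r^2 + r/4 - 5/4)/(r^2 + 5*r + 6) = (4*r^2 + r - 5)/(4*(r^2 + 5*r + 6))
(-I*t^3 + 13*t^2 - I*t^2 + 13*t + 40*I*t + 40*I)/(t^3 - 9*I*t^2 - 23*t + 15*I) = (-I*t^3 + t^2*(13 - I) + t*(13 + 40*I) + 40*I)/(t^3 - 9*I*t^2 - 23*t + 15*I)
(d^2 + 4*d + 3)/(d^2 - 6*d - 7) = (d + 3)/(d - 7)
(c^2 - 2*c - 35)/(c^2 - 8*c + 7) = (c + 5)/(c - 1)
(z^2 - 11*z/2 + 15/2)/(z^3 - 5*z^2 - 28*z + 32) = (2*z^2 - 11*z + 15)/(2*(z^3 - 5*z^2 - 28*z + 32))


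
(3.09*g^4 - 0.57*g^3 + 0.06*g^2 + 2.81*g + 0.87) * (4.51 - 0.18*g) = -0.5562*g^5 + 14.0385*g^4 - 2.5815*g^3 - 0.2352*g^2 + 12.5165*g + 3.9237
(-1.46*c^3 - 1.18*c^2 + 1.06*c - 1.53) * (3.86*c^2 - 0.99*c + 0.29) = -5.6356*c^5 - 3.1094*c^4 + 4.8364*c^3 - 7.2974*c^2 + 1.8221*c - 0.4437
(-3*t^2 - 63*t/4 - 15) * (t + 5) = -3*t^3 - 123*t^2/4 - 375*t/4 - 75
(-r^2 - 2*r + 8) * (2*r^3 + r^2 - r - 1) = -2*r^5 - 5*r^4 + 15*r^3 + 11*r^2 - 6*r - 8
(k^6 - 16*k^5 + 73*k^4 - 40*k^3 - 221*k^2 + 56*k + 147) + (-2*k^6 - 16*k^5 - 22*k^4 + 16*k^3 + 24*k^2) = -k^6 - 32*k^5 + 51*k^4 - 24*k^3 - 197*k^2 + 56*k + 147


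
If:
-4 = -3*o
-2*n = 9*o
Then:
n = -6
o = 4/3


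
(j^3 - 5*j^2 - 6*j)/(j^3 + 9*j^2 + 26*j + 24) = j*(j^2 - 5*j - 6)/(j^3 + 9*j^2 + 26*j + 24)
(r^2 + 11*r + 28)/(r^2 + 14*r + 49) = (r + 4)/(r + 7)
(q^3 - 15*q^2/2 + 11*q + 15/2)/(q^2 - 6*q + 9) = (2*q^2 - 9*q - 5)/(2*(q - 3))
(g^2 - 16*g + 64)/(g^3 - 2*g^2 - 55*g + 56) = (g - 8)/(g^2 + 6*g - 7)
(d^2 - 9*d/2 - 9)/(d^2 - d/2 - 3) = (d - 6)/(d - 2)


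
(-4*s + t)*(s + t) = -4*s^2 - 3*s*t + t^2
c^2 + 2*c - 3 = (c - 1)*(c + 3)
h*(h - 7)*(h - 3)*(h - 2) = h^4 - 12*h^3 + 41*h^2 - 42*h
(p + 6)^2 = p^2 + 12*p + 36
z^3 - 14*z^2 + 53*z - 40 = (z - 8)*(z - 5)*(z - 1)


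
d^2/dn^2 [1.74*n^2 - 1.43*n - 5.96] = 3.48000000000000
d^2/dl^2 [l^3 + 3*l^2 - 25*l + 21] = 6*l + 6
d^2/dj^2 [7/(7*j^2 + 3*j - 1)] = 14*(-49*j^2 - 21*j + (14*j + 3)^2 + 7)/(7*j^2 + 3*j - 1)^3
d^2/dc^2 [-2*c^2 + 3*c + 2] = -4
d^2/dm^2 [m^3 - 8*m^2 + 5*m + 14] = 6*m - 16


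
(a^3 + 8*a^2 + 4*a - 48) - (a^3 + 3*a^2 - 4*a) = 5*a^2 + 8*a - 48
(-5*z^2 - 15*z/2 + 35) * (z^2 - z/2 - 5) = -5*z^4 - 5*z^3 + 255*z^2/4 + 20*z - 175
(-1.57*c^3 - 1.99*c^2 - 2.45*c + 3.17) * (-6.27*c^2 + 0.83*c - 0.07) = 9.8439*c^5 + 11.1742*c^4 + 13.8197*c^3 - 21.7701*c^2 + 2.8026*c - 0.2219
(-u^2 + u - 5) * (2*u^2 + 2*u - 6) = -2*u^4 - 2*u^2 - 16*u + 30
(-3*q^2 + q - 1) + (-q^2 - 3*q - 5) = -4*q^2 - 2*q - 6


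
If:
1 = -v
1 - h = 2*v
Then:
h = 3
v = -1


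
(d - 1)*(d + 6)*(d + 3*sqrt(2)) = d^3 + 3*sqrt(2)*d^2 + 5*d^2 - 6*d + 15*sqrt(2)*d - 18*sqrt(2)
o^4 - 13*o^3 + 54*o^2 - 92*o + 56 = (o - 7)*(o - 2)^3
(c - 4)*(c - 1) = c^2 - 5*c + 4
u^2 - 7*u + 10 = (u - 5)*(u - 2)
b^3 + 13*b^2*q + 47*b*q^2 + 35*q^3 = (b + q)*(b + 5*q)*(b + 7*q)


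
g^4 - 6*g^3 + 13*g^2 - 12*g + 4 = (g - 2)^2*(g - 1)^2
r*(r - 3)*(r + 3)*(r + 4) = r^4 + 4*r^3 - 9*r^2 - 36*r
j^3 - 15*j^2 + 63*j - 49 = (j - 7)^2*(j - 1)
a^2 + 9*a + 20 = (a + 4)*(a + 5)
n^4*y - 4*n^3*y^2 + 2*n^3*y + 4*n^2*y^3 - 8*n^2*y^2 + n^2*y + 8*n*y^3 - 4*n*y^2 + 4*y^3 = (n + 1)*(n - 2*y)^2*(n*y + y)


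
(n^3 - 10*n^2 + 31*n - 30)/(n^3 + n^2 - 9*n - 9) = (n^2 - 7*n + 10)/(n^2 + 4*n + 3)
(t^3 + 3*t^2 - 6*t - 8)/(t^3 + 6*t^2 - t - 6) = (t^2 + 2*t - 8)/(t^2 + 5*t - 6)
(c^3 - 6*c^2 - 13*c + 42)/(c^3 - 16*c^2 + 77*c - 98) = (c + 3)/(c - 7)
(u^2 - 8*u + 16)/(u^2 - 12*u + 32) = (u - 4)/(u - 8)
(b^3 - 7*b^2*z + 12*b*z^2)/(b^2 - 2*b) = (b^2 - 7*b*z + 12*z^2)/(b - 2)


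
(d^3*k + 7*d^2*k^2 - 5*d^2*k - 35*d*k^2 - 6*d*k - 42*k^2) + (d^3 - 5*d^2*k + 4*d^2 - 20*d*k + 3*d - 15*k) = d^3*k + d^3 + 7*d^2*k^2 - 10*d^2*k + 4*d^2 - 35*d*k^2 - 26*d*k + 3*d - 42*k^2 - 15*k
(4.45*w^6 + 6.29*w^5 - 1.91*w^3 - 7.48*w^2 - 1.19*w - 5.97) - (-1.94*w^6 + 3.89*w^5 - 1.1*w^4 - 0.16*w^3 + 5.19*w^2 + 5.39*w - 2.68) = 6.39*w^6 + 2.4*w^5 + 1.1*w^4 - 1.75*w^3 - 12.67*w^2 - 6.58*w - 3.29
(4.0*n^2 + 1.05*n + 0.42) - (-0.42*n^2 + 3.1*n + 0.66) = 4.42*n^2 - 2.05*n - 0.24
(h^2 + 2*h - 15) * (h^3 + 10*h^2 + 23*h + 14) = h^5 + 12*h^4 + 28*h^3 - 90*h^2 - 317*h - 210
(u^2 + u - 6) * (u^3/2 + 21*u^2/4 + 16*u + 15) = u^5/2 + 23*u^4/4 + 73*u^3/4 - u^2/2 - 81*u - 90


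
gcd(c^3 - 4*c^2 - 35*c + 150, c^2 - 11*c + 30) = c - 5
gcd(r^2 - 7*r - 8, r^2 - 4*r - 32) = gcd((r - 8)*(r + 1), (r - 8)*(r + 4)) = r - 8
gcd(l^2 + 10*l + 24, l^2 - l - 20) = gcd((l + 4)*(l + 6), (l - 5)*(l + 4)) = l + 4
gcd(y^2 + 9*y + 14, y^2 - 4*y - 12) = y + 2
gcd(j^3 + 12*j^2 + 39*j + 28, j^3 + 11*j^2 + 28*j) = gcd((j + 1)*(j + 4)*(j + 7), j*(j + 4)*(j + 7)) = j^2 + 11*j + 28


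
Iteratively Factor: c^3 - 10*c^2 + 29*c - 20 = (c - 4)*(c^2 - 6*c + 5) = (c - 4)*(c - 1)*(c - 5)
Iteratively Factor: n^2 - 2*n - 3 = (n + 1)*(n - 3)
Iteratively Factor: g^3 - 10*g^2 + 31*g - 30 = (g - 2)*(g^2 - 8*g + 15) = (g - 3)*(g - 2)*(g - 5)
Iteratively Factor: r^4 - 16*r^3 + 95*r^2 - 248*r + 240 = (r - 4)*(r^3 - 12*r^2 + 47*r - 60) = (r - 5)*(r - 4)*(r^2 - 7*r + 12) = (r - 5)*(r - 4)^2*(r - 3)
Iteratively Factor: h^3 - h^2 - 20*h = (h)*(h^2 - h - 20) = h*(h - 5)*(h + 4)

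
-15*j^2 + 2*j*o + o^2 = (-3*j + o)*(5*j + o)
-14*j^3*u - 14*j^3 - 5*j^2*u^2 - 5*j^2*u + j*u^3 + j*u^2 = (-7*j + u)*(2*j + u)*(j*u + j)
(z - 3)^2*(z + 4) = z^3 - 2*z^2 - 15*z + 36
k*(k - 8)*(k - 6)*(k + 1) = k^4 - 13*k^3 + 34*k^2 + 48*k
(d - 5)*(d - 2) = d^2 - 7*d + 10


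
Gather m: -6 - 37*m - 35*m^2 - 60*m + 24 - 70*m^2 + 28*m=-105*m^2 - 69*m + 18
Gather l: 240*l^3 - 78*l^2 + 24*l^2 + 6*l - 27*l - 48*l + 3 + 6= 240*l^3 - 54*l^2 - 69*l + 9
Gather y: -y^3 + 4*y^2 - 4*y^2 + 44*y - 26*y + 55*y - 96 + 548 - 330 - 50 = -y^3 + 73*y + 72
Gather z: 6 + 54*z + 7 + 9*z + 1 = 63*z + 14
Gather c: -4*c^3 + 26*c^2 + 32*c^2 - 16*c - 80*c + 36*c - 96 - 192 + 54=-4*c^3 + 58*c^2 - 60*c - 234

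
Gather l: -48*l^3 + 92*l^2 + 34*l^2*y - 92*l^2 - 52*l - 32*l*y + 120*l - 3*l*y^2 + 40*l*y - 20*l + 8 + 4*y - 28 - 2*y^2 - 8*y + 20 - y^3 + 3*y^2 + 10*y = -48*l^3 + 34*l^2*y + l*(-3*y^2 + 8*y + 48) - y^3 + y^2 + 6*y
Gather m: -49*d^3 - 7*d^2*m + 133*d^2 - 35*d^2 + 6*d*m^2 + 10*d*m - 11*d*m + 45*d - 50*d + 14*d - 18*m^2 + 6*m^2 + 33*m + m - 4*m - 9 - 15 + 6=-49*d^3 + 98*d^2 + 9*d + m^2*(6*d - 12) + m*(-7*d^2 - d + 30) - 18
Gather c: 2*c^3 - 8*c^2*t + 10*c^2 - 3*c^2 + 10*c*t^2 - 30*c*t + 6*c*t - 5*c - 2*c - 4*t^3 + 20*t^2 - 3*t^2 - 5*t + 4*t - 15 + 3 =2*c^3 + c^2*(7 - 8*t) + c*(10*t^2 - 24*t - 7) - 4*t^3 + 17*t^2 - t - 12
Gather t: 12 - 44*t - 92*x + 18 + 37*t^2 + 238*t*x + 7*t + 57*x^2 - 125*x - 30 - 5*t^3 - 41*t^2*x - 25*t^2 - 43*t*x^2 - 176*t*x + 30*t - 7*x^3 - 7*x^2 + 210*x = -5*t^3 + t^2*(12 - 41*x) + t*(-43*x^2 + 62*x - 7) - 7*x^3 + 50*x^2 - 7*x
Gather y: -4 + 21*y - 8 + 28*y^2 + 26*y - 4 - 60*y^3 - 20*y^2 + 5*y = -60*y^3 + 8*y^2 + 52*y - 16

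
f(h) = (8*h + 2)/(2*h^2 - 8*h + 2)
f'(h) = (8 - 4*h)*(8*h + 2)/(2*h^2 - 8*h + 2)^2 + 8/(2*h^2 - 8*h + 2) = 2*(-2*h^2 - h + 4)/(h^4 - 8*h^3 + 18*h^2 - 8*h + 1)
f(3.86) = 35.77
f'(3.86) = -280.82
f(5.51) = 2.47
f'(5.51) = -1.43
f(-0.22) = 0.06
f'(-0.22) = 2.22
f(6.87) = 1.37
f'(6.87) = -0.45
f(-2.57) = -0.52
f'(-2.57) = -0.04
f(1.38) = -2.49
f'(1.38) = -0.35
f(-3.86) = -0.46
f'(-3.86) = -0.04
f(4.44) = 6.35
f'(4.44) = -9.14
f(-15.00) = -0.21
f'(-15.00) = -0.01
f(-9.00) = -0.30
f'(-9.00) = -0.02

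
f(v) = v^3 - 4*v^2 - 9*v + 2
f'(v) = 3*v^2 - 8*v - 9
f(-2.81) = -26.48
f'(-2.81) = 37.17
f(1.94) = -23.21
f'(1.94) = -13.23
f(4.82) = -22.33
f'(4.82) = 22.14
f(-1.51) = 3.03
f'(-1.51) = 9.92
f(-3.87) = -81.04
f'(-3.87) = 66.89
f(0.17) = 0.36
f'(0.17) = -10.27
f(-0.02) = 2.18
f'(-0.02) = -8.84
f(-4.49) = -128.75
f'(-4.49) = 87.40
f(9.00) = 326.00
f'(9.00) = 162.00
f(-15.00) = -4138.00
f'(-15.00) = 786.00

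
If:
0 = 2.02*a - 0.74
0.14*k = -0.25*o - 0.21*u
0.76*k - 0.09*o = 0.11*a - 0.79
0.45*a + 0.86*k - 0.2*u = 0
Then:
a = 0.37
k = -0.72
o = 2.29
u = -2.25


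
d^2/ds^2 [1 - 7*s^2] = -14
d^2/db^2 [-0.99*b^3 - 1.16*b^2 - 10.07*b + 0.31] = -5.94*b - 2.32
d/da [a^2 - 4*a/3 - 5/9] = 2*a - 4/3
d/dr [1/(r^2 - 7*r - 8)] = (7 - 2*r)/(-r^2 + 7*r + 8)^2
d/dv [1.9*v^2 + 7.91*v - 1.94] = 3.8*v + 7.91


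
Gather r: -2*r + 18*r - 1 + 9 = 16*r + 8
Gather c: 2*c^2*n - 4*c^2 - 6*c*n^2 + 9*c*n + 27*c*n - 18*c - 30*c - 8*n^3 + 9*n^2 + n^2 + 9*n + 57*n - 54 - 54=c^2*(2*n - 4) + c*(-6*n^2 + 36*n - 48) - 8*n^3 + 10*n^2 + 66*n - 108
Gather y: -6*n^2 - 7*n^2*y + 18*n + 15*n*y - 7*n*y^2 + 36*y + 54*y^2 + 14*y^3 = -6*n^2 + 18*n + 14*y^3 + y^2*(54 - 7*n) + y*(-7*n^2 + 15*n + 36)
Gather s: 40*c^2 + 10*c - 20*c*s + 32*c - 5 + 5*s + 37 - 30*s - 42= 40*c^2 + 42*c + s*(-20*c - 25) - 10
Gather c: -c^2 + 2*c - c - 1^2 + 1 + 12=-c^2 + c + 12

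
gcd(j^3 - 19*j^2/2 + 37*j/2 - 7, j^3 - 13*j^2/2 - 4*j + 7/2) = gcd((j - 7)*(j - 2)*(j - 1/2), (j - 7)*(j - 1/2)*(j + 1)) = j^2 - 15*j/2 + 7/2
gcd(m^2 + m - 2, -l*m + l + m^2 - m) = m - 1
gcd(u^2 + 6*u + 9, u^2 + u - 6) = u + 3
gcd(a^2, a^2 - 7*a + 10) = 1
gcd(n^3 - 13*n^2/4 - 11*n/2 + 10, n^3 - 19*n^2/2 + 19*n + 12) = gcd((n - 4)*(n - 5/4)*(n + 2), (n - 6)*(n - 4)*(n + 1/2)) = n - 4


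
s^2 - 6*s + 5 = (s - 5)*(s - 1)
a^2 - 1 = (a - 1)*(a + 1)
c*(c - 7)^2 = c^3 - 14*c^2 + 49*c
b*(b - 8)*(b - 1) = b^3 - 9*b^2 + 8*b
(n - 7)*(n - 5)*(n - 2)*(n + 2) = n^4 - 12*n^3 + 31*n^2 + 48*n - 140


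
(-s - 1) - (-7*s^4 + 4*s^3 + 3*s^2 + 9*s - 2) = 7*s^4 - 4*s^3 - 3*s^2 - 10*s + 1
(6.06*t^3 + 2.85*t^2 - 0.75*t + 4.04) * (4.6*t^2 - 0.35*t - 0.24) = 27.876*t^5 + 10.989*t^4 - 5.9019*t^3 + 18.1625*t^2 - 1.234*t - 0.9696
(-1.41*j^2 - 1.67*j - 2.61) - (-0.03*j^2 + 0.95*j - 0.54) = -1.38*j^2 - 2.62*j - 2.07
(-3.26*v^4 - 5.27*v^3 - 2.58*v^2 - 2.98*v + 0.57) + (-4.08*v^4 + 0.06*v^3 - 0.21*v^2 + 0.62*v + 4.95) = -7.34*v^4 - 5.21*v^3 - 2.79*v^2 - 2.36*v + 5.52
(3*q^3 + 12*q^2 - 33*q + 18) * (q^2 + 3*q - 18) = 3*q^5 + 21*q^4 - 51*q^3 - 297*q^2 + 648*q - 324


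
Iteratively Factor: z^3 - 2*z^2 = (z - 2)*(z^2) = z*(z - 2)*(z)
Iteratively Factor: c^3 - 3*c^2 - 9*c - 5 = (c - 5)*(c^2 + 2*c + 1) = (c - 5)*(c + 1)*(c + 1)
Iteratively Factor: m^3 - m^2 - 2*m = (m - 2)*(m^2 + m) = m*(m - 2)*(m + 1)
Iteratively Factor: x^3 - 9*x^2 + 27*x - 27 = (x - 3)*(x^2 - 6*x + 9) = (x - 3)^2*(x - 3)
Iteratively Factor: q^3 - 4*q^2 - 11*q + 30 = (q + 3)*(q^2 - 7*q + 10) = (q - 2)*(q + 3)*(q - 5)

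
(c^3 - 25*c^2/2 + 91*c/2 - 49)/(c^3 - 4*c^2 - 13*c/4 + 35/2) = 2*(c^2 - 9*c + 14)/(2*c^2 - c - 10)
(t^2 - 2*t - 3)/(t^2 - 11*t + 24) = (t + 1)/(t - 8)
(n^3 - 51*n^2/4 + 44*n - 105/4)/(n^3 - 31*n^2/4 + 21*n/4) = (n - 5)/n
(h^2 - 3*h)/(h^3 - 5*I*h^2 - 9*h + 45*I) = h/(h^2 + h*(3 - 5*I) - 15*I)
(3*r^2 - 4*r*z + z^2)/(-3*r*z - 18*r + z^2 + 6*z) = (-r + z)/(z + 6)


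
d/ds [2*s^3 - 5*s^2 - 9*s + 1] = 6*s^2 - 10*s - 9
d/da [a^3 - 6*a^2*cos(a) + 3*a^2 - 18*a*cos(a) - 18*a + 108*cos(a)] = 6*a^2*sin(a) + 3*a^2 + 18*a*sin(a) - 12*a*cos(a) + 6*a - 108*sin(a) - 18*cos(a) - 18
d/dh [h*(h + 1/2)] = 2*h + 1/2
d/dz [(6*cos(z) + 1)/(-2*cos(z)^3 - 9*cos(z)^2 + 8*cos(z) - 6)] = 8*(-12*cos(z)^3 - 30*cos(z)^2 - 9*cos(z) + 22)*sin(z)/(-18*sin(z)^2 - 13*cos(z) + cos(3*z) + 30)^2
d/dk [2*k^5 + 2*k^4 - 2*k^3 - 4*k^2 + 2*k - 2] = 10*k^4 + 8*k^3 - 6*k^2 - 8*k + 2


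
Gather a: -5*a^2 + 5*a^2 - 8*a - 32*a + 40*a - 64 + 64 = 0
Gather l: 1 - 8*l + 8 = 9 - 8*l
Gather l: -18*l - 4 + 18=14 - 18*l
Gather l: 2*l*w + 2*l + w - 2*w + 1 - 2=l*(2*w + 2) - w - 1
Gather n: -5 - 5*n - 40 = -5*n - 45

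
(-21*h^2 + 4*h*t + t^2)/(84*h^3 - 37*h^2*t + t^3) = 1/(-4*h + t)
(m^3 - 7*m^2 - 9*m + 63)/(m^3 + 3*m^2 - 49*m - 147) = (m - 3)/(m + 7)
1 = 1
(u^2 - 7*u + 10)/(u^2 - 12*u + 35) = (u - 2)/(u - 7)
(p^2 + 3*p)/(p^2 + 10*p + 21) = p/(p + 7)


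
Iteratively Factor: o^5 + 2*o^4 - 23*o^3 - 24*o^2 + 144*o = (o + 4)*(o^4 - 2*o^3 - 15*o^2 + 36*o) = (o - 3)*(o + 4)*(o^3 + o^2 - 12*o) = (o - 3)^2*(o + 4)*(o^2 + 4*o) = o*(o - 3)^2*(o + 4)*(o + 4)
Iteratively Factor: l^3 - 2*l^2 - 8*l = (l)*(l^2 - 2*l - 8) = l*(l - 4)*(l + 2)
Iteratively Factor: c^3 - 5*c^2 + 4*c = (c)*(c^2 - 5*c + 4) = c*(c - 4)*(c - 1)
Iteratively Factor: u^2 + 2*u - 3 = (u + 3)*(u - 1)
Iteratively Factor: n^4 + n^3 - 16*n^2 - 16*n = (n + 4)*(n^3 - 3*n^2 - 4*n) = (n - 4)*(n + 4)*(n^2 + n) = (n - 4)*(n + 1)*(n + 4)*(n)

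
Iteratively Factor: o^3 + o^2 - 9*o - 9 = (o + 1)*(o^2 - 9) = (o + 1)*(o + 3)*(o - 3)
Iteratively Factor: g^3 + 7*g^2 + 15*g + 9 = (g + 1)*(g^2 + 6*g + 9) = (g + 1)*(g + 3)*(g + 3)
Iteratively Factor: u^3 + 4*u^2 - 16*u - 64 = (u + 4)*(u^2 - 16) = (u + 4)^2*(u - 4)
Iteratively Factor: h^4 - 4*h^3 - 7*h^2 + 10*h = (h + 2)*(h^3 - 6*h^2 + 5*h) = (h - 1)*(h + 2)*(h^2 - 5*h) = (h - 5)*(h - 1)*(h + 2)*(h)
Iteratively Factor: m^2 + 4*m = (m + 4)*(m)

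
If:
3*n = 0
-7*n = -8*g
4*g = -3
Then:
No Solution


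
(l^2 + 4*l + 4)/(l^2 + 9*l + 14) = (l + 2)/(l + 7)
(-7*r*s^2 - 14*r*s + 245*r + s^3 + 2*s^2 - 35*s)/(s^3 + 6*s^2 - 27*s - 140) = (-7*r + s)/(s + 4)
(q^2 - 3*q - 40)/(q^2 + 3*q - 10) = (q - 8)/(q - 2)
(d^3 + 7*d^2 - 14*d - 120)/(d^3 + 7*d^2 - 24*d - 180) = (d^2 + d - 20)/(d^2 + d - 30)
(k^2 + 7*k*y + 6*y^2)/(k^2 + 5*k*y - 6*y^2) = (-k - y)/(-k + y)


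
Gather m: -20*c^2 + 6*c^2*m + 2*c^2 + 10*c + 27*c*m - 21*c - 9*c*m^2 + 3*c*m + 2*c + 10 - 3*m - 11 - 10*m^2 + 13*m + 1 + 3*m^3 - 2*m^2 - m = -18*c^2 - 9*c + 3*m^3 + m^2*(-9*c - 12) + m*(6*c^2 + 30*c + 9)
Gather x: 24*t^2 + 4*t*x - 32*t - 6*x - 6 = 24*t^2 - 32*t + x*(4*t - 6) - 6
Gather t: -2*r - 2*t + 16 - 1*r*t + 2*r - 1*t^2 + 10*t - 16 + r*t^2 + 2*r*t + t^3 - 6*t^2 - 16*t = t^3 + t^2*(r - 7) + t*(r - 8)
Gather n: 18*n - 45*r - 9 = 18*n - 45*r - 9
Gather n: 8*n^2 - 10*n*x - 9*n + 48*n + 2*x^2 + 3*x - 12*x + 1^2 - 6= 8*n^2 + n*(39 - 10*x) + 2*x^2 - 9*x - 5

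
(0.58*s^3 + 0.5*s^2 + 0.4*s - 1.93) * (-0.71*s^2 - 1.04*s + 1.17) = -0.4118*s^5 - 0.9582*s^4 - 0.1254*s^3 + 1.5393*s^2 + 2.4752*s - 2.2581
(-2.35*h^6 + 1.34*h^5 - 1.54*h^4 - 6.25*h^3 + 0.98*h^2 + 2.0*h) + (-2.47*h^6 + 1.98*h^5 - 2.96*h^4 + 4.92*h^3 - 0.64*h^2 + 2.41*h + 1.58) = -4.82*h^6 + 3.32*h^5 - 4.5*h^4 - 1.33*h^3 + 0.34*h^2 + 4.41*h + 1.58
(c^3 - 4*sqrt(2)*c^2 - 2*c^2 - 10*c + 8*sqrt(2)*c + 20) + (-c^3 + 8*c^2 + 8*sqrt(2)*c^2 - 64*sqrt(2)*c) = 4*sqrt(2)*c^2 + 6*c^2 - 56*sqrt(2)*c - 10*c + 20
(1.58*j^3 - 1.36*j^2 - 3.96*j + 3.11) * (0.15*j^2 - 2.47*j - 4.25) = 0.237*j^5 - 4.1066*j^4 - 3.9498*j^3 + 16.0277*j^2 + 9.1483*j - 13.2175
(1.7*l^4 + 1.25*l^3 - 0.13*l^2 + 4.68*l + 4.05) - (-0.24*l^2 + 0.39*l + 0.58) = 1.7*l^4 + 1.25*l^3 + 0.11*l^2 + 4.29*l + 3.47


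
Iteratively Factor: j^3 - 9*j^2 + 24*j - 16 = (j - 1)*(j^2 - 8*j + 16) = (j - 4)*(j - 1)*(j - 4)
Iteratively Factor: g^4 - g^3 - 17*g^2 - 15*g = (g + 1)*(g^3 - 2*g^2 - 15*g) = (g + 1)*(g + 3)*(g^2 - 5*g) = g*(g + 1)*(g + 3)*(g - 5)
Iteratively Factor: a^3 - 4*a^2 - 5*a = (a + 1)*(a^2 - 5*a) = a*(a + 1)*(a - 5)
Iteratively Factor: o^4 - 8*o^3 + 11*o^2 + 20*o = (o + 1)*(o^3 - 9*o^2 + 20*o) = (o - 4)*(o + 1)*(o^2 - 5*o) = (o - 5)*(o - 4)*(o + 1)*(o)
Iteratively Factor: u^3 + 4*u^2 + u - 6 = (u + 3)*(u^2 + u - 2) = (u + 2)*(u + 3)*(u - 1)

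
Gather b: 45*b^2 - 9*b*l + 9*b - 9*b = 45*b^2 - 9*b*l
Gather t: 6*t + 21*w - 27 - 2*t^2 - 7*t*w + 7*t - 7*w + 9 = -2*t^2 + t*(13 - 7*w) + 14*w - 18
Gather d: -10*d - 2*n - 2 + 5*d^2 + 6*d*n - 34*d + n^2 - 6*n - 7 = 5*d^2 + d*(6*n - 44) + n^2 - 8*n - 9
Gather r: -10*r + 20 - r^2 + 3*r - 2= -r^2 - 7*r + 18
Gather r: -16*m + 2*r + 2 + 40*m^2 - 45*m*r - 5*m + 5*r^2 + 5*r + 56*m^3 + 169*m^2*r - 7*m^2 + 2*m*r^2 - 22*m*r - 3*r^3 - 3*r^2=56*m^3 + 33*m^2 - 21*m - 3*r^3 + r^2*(2*m + 2) + r*(169*m^2 - 67*m + 7) + 2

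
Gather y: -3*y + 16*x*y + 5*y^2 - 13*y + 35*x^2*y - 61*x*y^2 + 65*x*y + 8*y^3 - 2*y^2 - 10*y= 8*y^3 + y^2*(3 - 61*x) + y*(35*x^2 + 81*x - 26)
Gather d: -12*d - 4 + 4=-12*d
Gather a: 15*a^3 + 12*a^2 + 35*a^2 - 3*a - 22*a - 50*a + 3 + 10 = 15*a^3 + 47*a^2 - 75*a + 13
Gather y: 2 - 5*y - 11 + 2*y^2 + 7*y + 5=2*y^2 + 2*y - 4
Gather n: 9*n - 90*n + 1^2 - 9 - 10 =-81*n - 18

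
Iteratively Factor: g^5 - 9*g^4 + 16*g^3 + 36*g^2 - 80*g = (g - 2)*(g^4 - 7*g^3 + 2*g^2 + 40*g) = (g - 4)*(g - 2)*(g^3 - 3*g^2 - 10*g) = (g - 5)*(g - 4)*(g - 2)*(g^2 + 2*g) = (g - 5)*(g - 4)*(g - 2)*(g + 2)*(g)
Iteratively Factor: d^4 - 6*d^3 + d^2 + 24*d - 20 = (d - 5)*(d^3 - d^2 - 4*d + 4) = (d - 5)*(d - 2)*(d^2 + d - 2) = (d - 5)*(d - 2)*(d - 1)*(d + 2)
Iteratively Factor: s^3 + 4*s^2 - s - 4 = (s + 1)*(s^2 + 3*s - 4) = (s - 1)*(s + 1)*(s + 4)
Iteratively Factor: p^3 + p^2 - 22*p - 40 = (p - 5)*(p^2 + 6*p + 8) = (p - 5)*(p + 2)*(p + 4)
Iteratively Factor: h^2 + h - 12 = (h - 3)*(h + 4)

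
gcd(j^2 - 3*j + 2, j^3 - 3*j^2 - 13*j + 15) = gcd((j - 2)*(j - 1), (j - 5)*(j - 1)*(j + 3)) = j - 1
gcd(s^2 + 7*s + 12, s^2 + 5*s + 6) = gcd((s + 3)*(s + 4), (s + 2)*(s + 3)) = s + 3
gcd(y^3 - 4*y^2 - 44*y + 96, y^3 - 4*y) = y - 2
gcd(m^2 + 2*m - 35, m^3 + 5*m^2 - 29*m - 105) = m^2 + 2*m - 35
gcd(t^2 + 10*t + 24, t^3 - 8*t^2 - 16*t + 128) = t + 4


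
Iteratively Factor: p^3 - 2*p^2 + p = (p)*(p^2 - 2*p + 1) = p*(p - 1)*(p - 1)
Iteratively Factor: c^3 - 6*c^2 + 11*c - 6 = (c - 1)*(c^2 - 5*c + 6) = (c - 3)*(c - 1)*(c - 2)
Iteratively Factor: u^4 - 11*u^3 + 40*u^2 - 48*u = (u - 3)*(u^3 - 8*u^2 + 16*u) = (u - 4)*(u - 3)*(u^2 - 4*u) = (u - 4)^2*(u - 3)*(u)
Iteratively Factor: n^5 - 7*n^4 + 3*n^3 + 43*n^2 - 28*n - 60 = (n - 3)*(n^4 - 4*n^3 - 9*n^2 + 16*n + 20) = (n - 3)*(n - 2)*(n^3 - 2*n^2 - 13*n - 10) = (n - 5)*(n - 3)*(n - 2)*(n^2 + 3*n + 2) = (n - 5)*(n - 3)*(n - 2)*(n + 2)*(n + 1)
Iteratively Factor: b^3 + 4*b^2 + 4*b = (b + 2)*(b^2 + 2*b) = b*(b + 2)*(b + 2)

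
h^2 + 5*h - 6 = (h - 1)*(h + 6)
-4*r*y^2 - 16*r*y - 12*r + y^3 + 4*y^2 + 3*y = (-4*r + y)*(y + 1)*(y + 3)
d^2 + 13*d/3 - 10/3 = (d - 2/3)*(d + 5)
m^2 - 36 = (m - 6)*(m + 6)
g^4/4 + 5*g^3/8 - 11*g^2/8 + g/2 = g*(g/4 + 1)*(g - 1)*(g - 1/2)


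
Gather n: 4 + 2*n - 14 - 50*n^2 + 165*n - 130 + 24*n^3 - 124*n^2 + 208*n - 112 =24*n^3 - 174*n^2 + 375*n - 252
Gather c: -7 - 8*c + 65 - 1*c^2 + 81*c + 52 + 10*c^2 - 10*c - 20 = 9*c^2 + 63*c + 90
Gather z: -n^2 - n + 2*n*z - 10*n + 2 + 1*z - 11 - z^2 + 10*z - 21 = -n^2 - 11*n - z^2 + z*(2*n + 11) - 30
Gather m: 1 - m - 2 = -m - 1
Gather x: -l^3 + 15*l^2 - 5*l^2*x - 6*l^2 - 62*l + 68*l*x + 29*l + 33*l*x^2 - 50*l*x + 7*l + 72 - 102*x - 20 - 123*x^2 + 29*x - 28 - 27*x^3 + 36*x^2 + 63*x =-l^3 + 9*l^2 - 26*l - 27*x^3 + x^2*(33*l - 87) + x*(-5*l^2 + 18*l - 10) + 24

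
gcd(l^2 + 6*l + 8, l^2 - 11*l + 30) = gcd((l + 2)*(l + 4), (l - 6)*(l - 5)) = 1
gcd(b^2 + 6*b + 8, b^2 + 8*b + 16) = b + 4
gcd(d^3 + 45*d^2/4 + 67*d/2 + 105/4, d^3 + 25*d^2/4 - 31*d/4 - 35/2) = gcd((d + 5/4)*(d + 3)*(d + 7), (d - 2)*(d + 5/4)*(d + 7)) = d^2 + 33*d/4 + 35/4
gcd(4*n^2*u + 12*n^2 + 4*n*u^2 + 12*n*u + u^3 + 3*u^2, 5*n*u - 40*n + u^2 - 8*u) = 1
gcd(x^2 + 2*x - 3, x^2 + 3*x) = x + 3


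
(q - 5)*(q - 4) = q^2 - 9*q + 20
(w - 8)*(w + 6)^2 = w^3 + 4*w^2 - 60*w - 288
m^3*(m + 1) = m^4 + m^3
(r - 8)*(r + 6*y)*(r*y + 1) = r^3*y + 6*r^2*y^2 - 8*r^2*y + r^2 - 48*r*y^2 + 6*r*y - 8*r - 48*y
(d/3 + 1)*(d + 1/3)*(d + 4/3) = d^3/3 + 14*d^2/9 + 49*d/27 + 4/9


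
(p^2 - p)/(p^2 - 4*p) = (p - 1)/(p - 4)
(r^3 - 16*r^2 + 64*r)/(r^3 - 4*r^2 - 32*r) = (r - 8)/(r + 4)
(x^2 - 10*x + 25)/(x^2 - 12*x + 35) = (x - 5)/(x - 7)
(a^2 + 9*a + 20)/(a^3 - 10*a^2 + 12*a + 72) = (a^2 + 9*a + 20)/(a^3 - 10*a^2 + 12*a + 72)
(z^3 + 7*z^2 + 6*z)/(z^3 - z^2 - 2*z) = (z + 6)/(z - 2)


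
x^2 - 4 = (x - 2)*(x + 2)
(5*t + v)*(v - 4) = 5*t*v - 20*t + v^2 - 4*v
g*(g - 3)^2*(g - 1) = g^4 - 7*g^3 + 15*g^2 - 9*g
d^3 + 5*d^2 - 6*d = d*(d - 1)*(d + 6)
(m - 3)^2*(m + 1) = m^3 - 5*m^2 + 3*m + 9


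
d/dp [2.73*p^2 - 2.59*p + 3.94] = 5.46*p - 2.59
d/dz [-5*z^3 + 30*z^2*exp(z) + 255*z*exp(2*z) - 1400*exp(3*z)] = 30*z^2*exp(z) - 15*z^2 + 510*z*exp(2*z) + 60*z*exp(z) - 4200*exp(3*z) + 255*exp(2*z)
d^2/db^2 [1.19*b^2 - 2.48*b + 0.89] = 2.38000000000000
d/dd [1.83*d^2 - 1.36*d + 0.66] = 3.66*d - 1.36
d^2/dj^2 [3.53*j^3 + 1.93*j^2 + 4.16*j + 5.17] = 21.18*j + 3.86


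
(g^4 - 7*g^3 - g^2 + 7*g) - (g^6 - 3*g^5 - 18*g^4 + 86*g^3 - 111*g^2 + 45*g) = -g^6 + 3*g^5 + 19*g^4 - 93*g^3 + 110*g^2 - 38*g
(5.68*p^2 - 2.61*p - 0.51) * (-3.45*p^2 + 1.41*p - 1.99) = -19.596*p^4 + 17.0133*p^3 - 13.2238*p^2 + 4.4748*p + 1.0149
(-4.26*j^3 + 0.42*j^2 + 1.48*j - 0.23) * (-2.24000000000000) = 9.5424*j^3 - 0.9408*j^2 - 3.3152*j + 0.5152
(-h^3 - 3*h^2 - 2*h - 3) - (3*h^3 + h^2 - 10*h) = -4*h^3 - 4*h^2 + 8*h - 3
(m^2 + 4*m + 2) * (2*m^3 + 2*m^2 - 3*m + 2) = 2*m^5 + 10*m^4 + 9*m^3 - 6*m^2 + 2*m + 4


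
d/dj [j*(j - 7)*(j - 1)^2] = 4*j^3 - 27*j^2 + 30*j - 7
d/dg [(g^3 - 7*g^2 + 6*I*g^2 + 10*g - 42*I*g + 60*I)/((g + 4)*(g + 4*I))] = (g^4 + g^3*(8 + 8*I) + g^2*(-62 + 86*I) + g*(-192 - 344*I) + 912 - 80*I)/(g^4 + g^3*(8 + 8*I) + 64*I*g^2 + g*(-128 + 128*I) - 256)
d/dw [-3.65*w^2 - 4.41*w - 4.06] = -7.3*w - 4.41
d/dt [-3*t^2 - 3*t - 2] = -6*t - 3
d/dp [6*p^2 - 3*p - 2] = 12*p - 3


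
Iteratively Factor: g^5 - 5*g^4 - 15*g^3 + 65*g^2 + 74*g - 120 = (g + 2)*(g^4 - 7*g^3 - g^2 + 67*g - 60) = (g - 1)*(g + 2)*(g^3 - 6*g^2 - 7*g + 60) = (g - 4)*(g - 1)*(g + 2)*(g^2 - 2*g - 15) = (g - 5)*(g - 4)*(g - 1)*(g + 2)*(g + 3)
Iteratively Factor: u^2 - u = (u)*(u - 1)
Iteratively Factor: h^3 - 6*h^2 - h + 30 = (h + 2)*(h^2 - 8*h + 15) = (h - 5)*(h + 2)*(h - 3)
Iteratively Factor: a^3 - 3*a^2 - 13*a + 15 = (a - 5)*(a^2 + 2*a - 3) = (a - 5)*(a + 3)*(a - 1)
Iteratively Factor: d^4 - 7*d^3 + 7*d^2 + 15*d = (d - 5)*(d^3 - 2*d^2 - 3*d) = (d - 5)*(d + 1)*(d^2 - 3*d) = d*(d - 5)*(d + 1)*(d - 3)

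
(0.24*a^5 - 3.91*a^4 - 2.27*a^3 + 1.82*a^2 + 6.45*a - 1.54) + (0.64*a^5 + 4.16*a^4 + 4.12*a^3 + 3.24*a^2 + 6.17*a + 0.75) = 0.88*a^5 + 0.25*a^4 + 1.85*a^3 + 5.06*a^2 + 12.62*a - 0.79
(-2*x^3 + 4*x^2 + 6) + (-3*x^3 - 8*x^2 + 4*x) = -5*x^3 - 4*x^2 + 4*x + 6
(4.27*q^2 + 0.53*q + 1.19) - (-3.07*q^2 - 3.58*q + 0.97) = 7.34*q^2 + 4.11*q + 0.22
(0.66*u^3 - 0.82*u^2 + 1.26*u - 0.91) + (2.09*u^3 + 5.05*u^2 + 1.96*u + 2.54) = 2.75*u^3 + 4.23*u^2 + 3.22*u + 1.63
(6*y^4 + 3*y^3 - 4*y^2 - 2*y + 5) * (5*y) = 30*y^5 + 15*y^4 - 20*y^3 - 10*y^2 + 25*y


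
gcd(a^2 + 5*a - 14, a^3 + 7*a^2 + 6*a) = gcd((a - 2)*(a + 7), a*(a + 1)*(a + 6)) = 1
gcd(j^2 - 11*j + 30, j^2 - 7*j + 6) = j - 6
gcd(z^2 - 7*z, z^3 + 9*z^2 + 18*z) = z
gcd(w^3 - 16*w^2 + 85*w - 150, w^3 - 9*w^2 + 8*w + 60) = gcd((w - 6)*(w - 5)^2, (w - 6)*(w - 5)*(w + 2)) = w^2 - 11*w + 30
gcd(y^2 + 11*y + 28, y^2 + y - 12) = y + 4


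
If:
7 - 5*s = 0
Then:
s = 7/5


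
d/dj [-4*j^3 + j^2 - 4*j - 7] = -12*j^2 + 2*j - 4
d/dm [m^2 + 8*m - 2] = 2*m + 8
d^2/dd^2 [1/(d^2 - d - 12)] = 2*(d^2 - d - (2*d - 1)^2 - 12)/(-d^2 + d + 12)^3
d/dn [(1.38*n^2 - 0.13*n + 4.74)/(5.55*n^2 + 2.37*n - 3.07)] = (3.9921*n^2 - 61.0872*n - 10.8347)/(30.8025*n^4 + 26.307*n^3 - 28.4601*n^2 - 14.5518*n + 9.4249)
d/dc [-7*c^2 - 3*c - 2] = -14*c - 3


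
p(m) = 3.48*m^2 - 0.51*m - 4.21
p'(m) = 6.96*m - 0.51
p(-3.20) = 33.06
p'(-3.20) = -22.78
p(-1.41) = 3.43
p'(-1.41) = -10.32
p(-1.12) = 0.73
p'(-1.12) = -8.31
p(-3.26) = 34.44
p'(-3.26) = -23.20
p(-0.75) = -1.87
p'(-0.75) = -5.73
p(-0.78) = -1.69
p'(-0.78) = -5.94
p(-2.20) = 13.76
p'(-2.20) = -15.82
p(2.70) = 19.78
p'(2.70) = 18.28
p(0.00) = -4.21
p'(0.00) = -0.51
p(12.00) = 490.79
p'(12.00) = 83.01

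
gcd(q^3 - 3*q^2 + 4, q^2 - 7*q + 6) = 1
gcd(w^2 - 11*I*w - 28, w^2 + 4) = 1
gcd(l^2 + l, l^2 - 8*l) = l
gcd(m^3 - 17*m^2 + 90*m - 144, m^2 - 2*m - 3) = m - 3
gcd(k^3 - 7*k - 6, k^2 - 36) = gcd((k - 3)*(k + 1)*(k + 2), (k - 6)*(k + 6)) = 1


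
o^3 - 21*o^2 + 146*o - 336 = (o - 8)*(o - 7)*(o - 6)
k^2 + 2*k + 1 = (k + 1)^2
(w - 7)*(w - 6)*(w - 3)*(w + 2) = w^4 - 14*w^3 + 49*w^2 + 36*w - 252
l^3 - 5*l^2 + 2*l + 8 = (l - 4)*(l - 2)*(l + 1)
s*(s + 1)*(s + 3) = s^3 + 4*s^2 + 3*s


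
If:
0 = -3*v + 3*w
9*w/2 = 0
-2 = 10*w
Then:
No Solution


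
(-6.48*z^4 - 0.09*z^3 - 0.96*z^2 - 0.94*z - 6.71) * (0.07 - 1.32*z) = 8.5536*z^5 - 0.3348*z^4 + 1.2609*z^3 + 1.1736*z^2 + 8.7914*z - 0.4697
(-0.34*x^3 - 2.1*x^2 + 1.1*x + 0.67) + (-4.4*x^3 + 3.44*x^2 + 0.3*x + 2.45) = -4.74*x^3 + 1.34*x^2 + 1.4*x + 3.12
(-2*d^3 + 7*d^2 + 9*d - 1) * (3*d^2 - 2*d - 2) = -6*d^5 + 25*d^4 + 17*d^3 - 35*d^2 - 16*d + 2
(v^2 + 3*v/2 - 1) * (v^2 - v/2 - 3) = v^4 + v^3 - 19*v^2/4 - 4*v + 3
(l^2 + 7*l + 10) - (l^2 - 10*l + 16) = 17*l - 6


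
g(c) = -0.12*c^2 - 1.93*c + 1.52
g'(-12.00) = 0.95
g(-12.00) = 7.40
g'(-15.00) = 1.67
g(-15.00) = 3.47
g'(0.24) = -1.99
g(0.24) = 1.05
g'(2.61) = -2.56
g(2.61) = -4.33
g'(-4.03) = -0.96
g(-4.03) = 7.35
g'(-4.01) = -0.97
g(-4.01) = 7.33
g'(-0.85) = -1.73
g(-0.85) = 3.07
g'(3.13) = -2.68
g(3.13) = -5.70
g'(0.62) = -2.08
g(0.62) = 0.28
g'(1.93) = -2.39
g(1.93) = -2.65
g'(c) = -0.24*c - 1.93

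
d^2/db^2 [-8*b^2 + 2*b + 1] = -16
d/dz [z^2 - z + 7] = 2*z - 1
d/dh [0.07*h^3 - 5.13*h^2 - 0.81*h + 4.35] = 0.21*h^2 - 10.26*h - 0.81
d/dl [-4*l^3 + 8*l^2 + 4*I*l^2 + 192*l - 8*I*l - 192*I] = -12*l^2 + 8*l*(2 + I) + 192 - 8*I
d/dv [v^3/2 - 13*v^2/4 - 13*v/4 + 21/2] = 3*v^2/2 - 13*v/2 - 13/4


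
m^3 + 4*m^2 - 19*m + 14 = (m - 2)*(m - 1)*(m + 7)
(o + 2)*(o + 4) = o^2 + 6*o + 8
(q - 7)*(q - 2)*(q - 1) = q^3 - 10*q^2 + 23*q - 14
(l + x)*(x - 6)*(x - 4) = l*x^2 - 10*l*x + 24*l + x^3 - 10*x^2 + 24*x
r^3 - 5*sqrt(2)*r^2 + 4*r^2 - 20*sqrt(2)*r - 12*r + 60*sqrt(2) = (r - 2)*(r + 6)*(r - 5*sqrt(2))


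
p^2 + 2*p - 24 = (p - 4)*(p + 6)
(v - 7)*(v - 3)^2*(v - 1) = v^4 - 14*v^3 + 64*v^2 - 114*v + 63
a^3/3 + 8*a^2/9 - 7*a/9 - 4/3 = (a/3 + 1/3)*(a - 4/3)*(a + 3)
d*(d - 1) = d^2 - d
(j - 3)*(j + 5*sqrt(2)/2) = j^2 - 3*j + 5*sqrt(2)*j/2 - 15*sqrt(2)/2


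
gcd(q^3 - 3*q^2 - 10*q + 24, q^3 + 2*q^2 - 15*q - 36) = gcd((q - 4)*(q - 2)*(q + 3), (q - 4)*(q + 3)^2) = q^2 - q - 12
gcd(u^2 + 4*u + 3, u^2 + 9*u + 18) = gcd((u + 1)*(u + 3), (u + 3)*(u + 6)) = u + 3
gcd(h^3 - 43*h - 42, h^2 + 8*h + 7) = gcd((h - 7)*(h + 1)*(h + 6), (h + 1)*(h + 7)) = h + 1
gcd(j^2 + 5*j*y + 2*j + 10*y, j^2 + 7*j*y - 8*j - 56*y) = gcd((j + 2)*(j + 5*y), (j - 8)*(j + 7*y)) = 1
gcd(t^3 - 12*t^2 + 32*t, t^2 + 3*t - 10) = 1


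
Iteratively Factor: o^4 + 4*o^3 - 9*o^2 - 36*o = (o + 3)*(o^3 + o^2 - 12*o) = (o - 3)*(o + 3)*(o^2 + 4*o) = o*(o - 3)*(o + 3)*(o + 4)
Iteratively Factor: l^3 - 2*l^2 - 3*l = (l - 3)*(l^2 + l) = (l - 3)*(l + 1)*(l)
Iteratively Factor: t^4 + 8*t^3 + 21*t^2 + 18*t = (t)*(t^3 + 8*t^2 + 21*t + 18) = t*(t + 3)*(t^2 + 5*t + 6) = t*(t + 2)*(t + 3)*(t + 3)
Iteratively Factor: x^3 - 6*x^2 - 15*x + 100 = (x + 4)*(x^2 - 10*x + 25) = (x - 5)*(x + 4)*(x - 5)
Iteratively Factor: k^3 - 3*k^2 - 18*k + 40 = (k + 4)*(k^2 - 7*k + 10) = (k - 2)*(k + 4)*(k - 5)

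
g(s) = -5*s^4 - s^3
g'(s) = -20*s^3 - 3*s^2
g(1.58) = -35.10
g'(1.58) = -86.38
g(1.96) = -81.32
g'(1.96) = -162.12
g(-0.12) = 0.00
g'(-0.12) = -0.01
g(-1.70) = -36.85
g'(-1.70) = 89.59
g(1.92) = -75.03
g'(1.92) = -152.62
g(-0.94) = -3.07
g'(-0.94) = 13.96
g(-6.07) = -6564.08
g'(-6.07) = 4362.44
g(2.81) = -333.93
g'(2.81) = -467.45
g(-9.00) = -32076.00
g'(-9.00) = 14337.00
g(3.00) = -432.00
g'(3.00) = -567.00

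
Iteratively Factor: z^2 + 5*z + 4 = (z + 4)*(z + 1)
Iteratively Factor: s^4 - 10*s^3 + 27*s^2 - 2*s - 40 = (s - 2)*(s^3 - 8*s^2 + 11*s + 20) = (s - 4)*(s - 2)*(s^2 - 4*s - 5) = (s - 4)*(s - 2)*(s + 1)*(s - 5)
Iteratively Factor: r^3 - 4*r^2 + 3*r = (r - 1)*(r^2 - 3*r) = r*(r - 1)*(r - 3)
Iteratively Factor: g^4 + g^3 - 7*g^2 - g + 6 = (g - 1)*(g^3 + 2*g^2 - 5*g - 6) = (g - 1)*(g + 3)*(g^2 - g - 2) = (g - 1)*(g + 1)*(g + 3)*(g - 2)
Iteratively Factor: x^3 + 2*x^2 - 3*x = (x - 1)*(x^2 + 3*x) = (x - 1)*(x + 3)*(x)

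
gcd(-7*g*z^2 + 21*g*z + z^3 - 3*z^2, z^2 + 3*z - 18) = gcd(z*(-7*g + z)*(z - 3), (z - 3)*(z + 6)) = z - 3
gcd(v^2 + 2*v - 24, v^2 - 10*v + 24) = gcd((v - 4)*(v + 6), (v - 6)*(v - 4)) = v - 4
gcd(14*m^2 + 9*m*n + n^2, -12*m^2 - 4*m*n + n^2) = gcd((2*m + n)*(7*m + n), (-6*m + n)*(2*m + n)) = 2*m + n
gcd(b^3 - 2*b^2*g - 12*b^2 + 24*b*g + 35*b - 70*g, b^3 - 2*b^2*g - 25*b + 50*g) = b^2 - 2*b*g - 5*b + 10*g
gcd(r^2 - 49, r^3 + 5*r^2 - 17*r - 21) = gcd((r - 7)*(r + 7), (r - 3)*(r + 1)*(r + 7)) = r + 7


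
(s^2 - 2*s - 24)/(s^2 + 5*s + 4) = (s - 6)/(s + 1)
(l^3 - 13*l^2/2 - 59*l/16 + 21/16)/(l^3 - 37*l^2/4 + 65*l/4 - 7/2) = (l + 3/4)/(l - 2)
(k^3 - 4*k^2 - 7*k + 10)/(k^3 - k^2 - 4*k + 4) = (k - 5)/(k - 2)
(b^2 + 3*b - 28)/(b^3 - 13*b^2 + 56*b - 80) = (b + 7)/(b^2 - 9*b + 20)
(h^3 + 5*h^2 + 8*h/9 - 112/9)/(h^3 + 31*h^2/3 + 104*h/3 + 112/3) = (h - 4/3)/(h + 4)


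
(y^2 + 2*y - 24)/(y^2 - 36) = (y - 4)/(y - 6)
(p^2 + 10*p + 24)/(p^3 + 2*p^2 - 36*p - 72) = (p + 4)/(p^2 - 4*p - 12)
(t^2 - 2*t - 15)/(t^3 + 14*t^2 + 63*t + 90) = (t - 5)/(t^2 + 11*t + 30)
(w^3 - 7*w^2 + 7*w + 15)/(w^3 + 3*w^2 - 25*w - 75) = (w^2 - 2*w - 3)/(w^2 + 8*w + 15)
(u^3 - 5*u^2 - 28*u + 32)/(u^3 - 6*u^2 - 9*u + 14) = (u^2 - 4*u - 32)/(u^2 - 5*u - 14)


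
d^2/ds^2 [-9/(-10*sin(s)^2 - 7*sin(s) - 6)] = 9*(-400*sin(s)^4 - 210*sin(s)^3 + 791*sin(s)^2 + 462*sin(s) - 22)/(10*sin(s)^2 + 7*sin(s) + 6)^3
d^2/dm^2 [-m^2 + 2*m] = -2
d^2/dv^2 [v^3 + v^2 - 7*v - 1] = 6*v + 2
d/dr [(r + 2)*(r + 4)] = 2*r + 6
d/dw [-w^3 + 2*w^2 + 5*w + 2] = -3*w^2 + 4*w + 5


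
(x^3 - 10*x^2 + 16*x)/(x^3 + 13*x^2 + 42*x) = (x^2 - 10*x + 16)/(x^2 + 13*x + 42)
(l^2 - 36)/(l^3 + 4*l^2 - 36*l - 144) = 1/(l + 4)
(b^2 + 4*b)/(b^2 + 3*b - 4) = b/(b - 1)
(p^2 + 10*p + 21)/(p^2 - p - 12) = (p + 7)/(p - 4)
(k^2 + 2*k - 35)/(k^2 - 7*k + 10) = (k + 7)/(k - 2)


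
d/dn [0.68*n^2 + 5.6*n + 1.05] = 1.36*n + 5.6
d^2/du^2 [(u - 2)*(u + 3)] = 2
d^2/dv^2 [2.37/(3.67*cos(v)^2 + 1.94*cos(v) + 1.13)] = (-127.685172*(1 - cos(v)^2)^2 - 50.621778*cos(v)^3 - 33.44781*cos(v)^2 + 106.43907*cos(v) + 125.867382)/(3.67*cos(v)^2 + 1.94*cos(v) + 1.13)^3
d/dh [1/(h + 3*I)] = -1/(h + 3*I)^2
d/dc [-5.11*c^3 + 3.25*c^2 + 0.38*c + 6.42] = -15.33*c^2 + 6.5*c + 0.38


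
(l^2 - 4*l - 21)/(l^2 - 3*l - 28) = (l + 3)/(l + 4)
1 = 1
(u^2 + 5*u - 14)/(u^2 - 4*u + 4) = (u + 7)/(u - 2)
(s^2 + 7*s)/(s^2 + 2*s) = (s + 7)/(s + 2)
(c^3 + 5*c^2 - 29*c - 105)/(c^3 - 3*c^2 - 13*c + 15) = (c + 7)/(c - 1)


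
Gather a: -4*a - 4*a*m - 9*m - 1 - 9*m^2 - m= a*(-4*m - 4) - 9*m^2 - 10*m - 1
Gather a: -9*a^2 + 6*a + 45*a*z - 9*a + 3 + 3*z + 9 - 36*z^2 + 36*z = -9*a^2 + a*(45*z - 3) - 36*z^2 + 39*z + 12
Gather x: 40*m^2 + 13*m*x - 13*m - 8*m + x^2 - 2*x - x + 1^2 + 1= 40*m^2 - 21*m + x^2 + x*(13*m - 3) + 2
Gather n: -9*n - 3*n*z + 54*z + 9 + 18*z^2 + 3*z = n*(-3*z - 9) + 18*z^2 + 57*z + 9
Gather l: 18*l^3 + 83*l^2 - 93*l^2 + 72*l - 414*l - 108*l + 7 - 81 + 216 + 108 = 18*l^3 - 10*l^2 - 450*l + 250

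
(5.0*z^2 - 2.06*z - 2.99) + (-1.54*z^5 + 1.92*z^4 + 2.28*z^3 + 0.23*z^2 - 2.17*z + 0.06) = -1.54*z^5 + 1.92*z^4 + 2.28*z^3 + 5.23*z^2 - 4.23*z - 2.93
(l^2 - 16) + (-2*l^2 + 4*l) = -l^2 + 4*l - 16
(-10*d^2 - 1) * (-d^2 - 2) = 10*d^4 + 21*d^2 + 2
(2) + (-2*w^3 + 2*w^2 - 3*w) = -2*w^3 + 2*w^2 - 3*w + 2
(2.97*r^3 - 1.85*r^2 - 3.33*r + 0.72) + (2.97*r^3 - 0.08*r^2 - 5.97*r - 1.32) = 5.94*r^3 - 1.93*r^2 - 9.3*r - 0.6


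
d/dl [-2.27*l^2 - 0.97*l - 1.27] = -4.54*l - 0.97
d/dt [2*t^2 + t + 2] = 4*t + 1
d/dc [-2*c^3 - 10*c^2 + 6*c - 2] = -6*c^2 - 20*c + 6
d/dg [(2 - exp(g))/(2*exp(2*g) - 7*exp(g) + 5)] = ((exp(g) - 2)*(4*exp(g) - 7) - 2*exp(2*g) + 7*exp(g) - 5)*exp(g)/(2*exp(2*g) - 7*exp(g) + 5)^2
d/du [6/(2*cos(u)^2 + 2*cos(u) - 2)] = 3*(2*cos(u) + 1)*sin(u)/(-sin(u)^2 + cos(u))^2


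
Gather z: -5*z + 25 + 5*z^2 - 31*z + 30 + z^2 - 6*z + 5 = 6*z^2 - 42*z + 60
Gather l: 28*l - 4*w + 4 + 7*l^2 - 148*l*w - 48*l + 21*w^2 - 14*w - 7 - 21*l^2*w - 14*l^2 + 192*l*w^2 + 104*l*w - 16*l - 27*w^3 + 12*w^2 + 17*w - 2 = l^2*(-21*w - 7) + l*(192*w^2 - 44*w - 36) - 27*w^3 + 33*w^2 - w - 5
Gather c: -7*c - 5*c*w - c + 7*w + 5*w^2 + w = c*(-5*w - 8) + 5*w^2 + 8*w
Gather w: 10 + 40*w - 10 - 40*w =0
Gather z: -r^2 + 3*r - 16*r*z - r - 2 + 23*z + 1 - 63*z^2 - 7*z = -r^2 + 2*r - 63*z^2 + z*(16 - 16*r) - 1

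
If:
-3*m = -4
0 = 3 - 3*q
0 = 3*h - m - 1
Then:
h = 7/9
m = 4/3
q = 1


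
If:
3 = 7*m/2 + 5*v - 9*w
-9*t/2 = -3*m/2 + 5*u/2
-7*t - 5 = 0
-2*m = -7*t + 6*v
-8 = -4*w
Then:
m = 151/11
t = -5/7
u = 3666/385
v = -119/22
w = 2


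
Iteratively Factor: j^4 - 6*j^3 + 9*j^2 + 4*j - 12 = (j + 1)*(j^3 - 7*j^2 + 16*j - 12) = (j - 2)*(j + 1)*(j^2 - 5*j + 6) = (j - 3)*(j - 2)*(j + 1)*(j - 2)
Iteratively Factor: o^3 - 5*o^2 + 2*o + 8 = (o + 1)*(o^2 - 6*o + 8) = (o - 2)*(o + 1)*(o - 4)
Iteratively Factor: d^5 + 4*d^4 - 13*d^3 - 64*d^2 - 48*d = (d + 3)*(d^4 + d^3 - 16*d^2 - 16*d) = (d + 1)*(d + 3)*(d^3 - 16*d) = (d - 4)*(d + 1)*(d + 3)*(d^2 + 4*d) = d*(d - 4)*(d + 1)*(d + 3)*(d + 4)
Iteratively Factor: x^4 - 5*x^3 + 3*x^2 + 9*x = (x - 3)*(x^3 - 2*x^2 - 3*x) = x*(x - 3)*(x^2 - 2*x - 3) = x*(x - 3)^2*(x + 1)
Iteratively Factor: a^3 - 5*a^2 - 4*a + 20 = (a - 5)*(a^2 - 4) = (a - 5)*(a + 2)*(a - 2)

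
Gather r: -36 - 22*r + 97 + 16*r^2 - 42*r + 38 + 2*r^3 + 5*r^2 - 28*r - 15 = 2*r^3 + 21*r^2 - 92*r + 84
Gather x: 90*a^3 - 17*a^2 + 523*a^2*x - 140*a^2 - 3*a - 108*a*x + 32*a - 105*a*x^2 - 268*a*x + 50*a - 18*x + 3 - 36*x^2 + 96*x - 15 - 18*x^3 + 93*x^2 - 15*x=90*a^3 - 157*a^2 + 79*a - 18*x^3 + x^2*(57 - 105*a) + x*(523*a^2 - 376*a + 63) - 12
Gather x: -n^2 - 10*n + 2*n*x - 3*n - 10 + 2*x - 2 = -n^2 - 13*n + x*(2*n + 2) - 12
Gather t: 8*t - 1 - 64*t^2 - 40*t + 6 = -64*t^2 - 32*t + 5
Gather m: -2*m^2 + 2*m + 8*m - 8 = -2*m^2 + 10*m - 8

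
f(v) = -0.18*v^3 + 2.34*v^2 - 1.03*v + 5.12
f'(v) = -0.54*v^2 + 4.68*v - 1.03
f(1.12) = 6.65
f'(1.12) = 3.53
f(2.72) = 16.01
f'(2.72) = 7.70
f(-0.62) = 6.70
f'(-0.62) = -4.14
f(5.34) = 38.94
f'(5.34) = 8.56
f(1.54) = 8.43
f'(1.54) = 4.90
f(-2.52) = 25.46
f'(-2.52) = -16.25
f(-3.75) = 51.38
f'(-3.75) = -26.17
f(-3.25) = 39.36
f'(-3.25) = -21.94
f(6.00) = 44.30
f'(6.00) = 7.61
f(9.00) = 54.17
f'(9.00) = -2.65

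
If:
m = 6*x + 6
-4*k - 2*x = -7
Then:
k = 7/4 - x/2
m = 6*x + 6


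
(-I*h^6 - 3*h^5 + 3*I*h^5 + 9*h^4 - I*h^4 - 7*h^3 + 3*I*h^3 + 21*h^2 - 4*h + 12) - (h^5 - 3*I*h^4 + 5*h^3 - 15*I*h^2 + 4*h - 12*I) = -I*h^6 - 4*h^5 + 3*I*h^5 + 9*h^4 + 2*I*h^4 - 12*h^3 + 3*I*h^3 + 21*h^2 + 15*I*h^2 - 8*h + 12 + 12*I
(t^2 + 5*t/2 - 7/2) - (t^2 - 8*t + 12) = 21*t/2 - 31/2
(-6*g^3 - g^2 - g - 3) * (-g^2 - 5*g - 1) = 6*g^5 + 31*g^4 + 12*g^3 + 9*g^2 + 16*g + 3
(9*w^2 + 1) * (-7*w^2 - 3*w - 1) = -63*w^4 - 27*w^3 - 16*w^2 - 3*w - 1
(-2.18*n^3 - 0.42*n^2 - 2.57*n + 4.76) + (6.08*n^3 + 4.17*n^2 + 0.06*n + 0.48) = 3.9*n^3 + 3.75*n^2 - 2.51*n + 5.24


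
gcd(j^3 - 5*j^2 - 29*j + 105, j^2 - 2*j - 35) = j^2 - 2*j - 35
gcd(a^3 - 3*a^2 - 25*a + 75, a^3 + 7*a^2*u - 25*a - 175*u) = a^2 - 25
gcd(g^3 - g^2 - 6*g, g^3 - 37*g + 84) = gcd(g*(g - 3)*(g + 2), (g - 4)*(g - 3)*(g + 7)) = g - 3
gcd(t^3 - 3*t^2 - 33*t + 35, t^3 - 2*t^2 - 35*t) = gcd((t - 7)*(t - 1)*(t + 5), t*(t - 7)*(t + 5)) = t^2 - 2*t - 35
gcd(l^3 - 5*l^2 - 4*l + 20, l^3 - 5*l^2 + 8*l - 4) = l - 2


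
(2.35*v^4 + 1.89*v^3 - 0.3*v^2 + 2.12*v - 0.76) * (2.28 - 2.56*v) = -6.016*v^5 + 0.5196*v^4 + 5.0772*v^3 - 6.1112*v^2 + 6.7792*v - 1.7328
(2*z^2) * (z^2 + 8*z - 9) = 2*z^4 + 16*z^3 - 18*z^2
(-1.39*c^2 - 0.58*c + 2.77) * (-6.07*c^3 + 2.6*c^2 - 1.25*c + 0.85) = 8.4373*c^5 - 0.0933999999999999*c^4 - 16.5844*c^3 + 6.7455*c^2 - 3.9555*c + 2.3545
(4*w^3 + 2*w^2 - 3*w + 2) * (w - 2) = 4*w^4 - 6*w^3 - 7*w^2 + 8*w - 4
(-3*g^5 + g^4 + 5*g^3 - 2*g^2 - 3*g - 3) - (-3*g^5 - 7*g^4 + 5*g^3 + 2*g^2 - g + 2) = 8*g^4 - 4*g^2 - 2*g - 5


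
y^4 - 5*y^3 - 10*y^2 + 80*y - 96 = (y - 4)*(y - 3)*(y - 2)*(y + 4)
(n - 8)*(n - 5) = n^2 - 13*n + 40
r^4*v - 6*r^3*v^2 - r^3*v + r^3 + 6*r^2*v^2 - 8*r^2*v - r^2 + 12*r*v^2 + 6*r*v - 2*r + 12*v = (r - 2)*(r + 1)*(r - 6*v)*(r*v + 1)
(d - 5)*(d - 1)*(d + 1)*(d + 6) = d^4 + d^3 - 31*d^2 - d + 30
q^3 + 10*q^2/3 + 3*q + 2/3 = (q + 1/3)*(q + 1)*(q + 2)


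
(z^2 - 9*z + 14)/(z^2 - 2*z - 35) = (z - 2)/(z + 5)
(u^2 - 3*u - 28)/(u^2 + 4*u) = (u - 7)/u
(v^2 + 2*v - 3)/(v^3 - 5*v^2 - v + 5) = (v + 3)/(v^2 - 4*v - 5)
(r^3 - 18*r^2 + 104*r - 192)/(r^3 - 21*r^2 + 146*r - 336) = (r - 4)/(r - 7)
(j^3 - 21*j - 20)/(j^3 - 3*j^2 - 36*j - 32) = (j - 5)/(j - 8)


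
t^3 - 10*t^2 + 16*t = t*(t - 8)*(t - 2)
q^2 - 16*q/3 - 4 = (q - 6)*(q + 2/3)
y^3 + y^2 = y^2*(y + 1)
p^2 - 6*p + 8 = (p - 4)*(p - 2)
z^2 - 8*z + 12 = (z - 6)*(z - 2)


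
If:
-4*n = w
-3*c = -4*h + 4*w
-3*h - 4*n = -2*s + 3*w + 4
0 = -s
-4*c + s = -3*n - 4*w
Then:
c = -208/437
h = -412/437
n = 64/437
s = 0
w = -256/437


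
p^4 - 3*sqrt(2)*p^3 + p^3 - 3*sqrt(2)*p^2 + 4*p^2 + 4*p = p*(p + 1)*(p - 2*sqrt(2))*(p - sqrt(2))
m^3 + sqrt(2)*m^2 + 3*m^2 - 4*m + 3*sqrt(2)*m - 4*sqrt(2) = (m - 1)*(m + 4)*(m + sqrt(2))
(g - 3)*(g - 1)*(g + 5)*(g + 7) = g^4 + 8*g^3 - 10*g^2 - 104*g + 105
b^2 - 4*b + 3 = (b - 3)*(b - 1)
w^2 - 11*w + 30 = (w - 6)*(w - 5)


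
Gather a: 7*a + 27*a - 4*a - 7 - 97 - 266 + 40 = 30*a - 330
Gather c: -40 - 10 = -50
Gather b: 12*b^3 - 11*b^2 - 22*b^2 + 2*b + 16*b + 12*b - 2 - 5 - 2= 12*b^3 - 33*b^2 + 30*b - 9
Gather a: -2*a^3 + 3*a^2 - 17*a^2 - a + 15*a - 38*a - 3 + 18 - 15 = -2*a^3 - 14*a^2 - 24*a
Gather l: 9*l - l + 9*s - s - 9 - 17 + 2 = 8*l + 8*s - 24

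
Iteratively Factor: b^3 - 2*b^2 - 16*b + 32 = (b - 2)*(b^2 - 16) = (b - 2)*(b + 4)*(b - 4)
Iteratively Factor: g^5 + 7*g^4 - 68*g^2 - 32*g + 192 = (g + 4)*(g^4 + 3*g^3 - 12*g^2 - 20*g + 48) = (g - 2)*(g + 4)*(g^3 + 5*g^2 - 2*g - 24) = (g - 2)*(g + 3)*(g + 4)*(g^2 + 2*g - 8) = (g - 2)^2*(g + 3)*(g + 4)*(g + 4)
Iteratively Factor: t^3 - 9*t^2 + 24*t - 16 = (t - 4)*(t^2 - 5*t + 4) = (t - 4)*(t - 1)*(t - 4)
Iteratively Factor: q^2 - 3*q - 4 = (q - 4)*(q + 1)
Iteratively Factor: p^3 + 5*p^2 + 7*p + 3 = (p + 1)*(p^2 + 4*p + 3) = (p + 1)*(p + 3)*(p + 1)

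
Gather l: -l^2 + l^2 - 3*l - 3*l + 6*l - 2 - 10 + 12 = 0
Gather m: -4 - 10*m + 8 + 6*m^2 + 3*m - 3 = 6*m^2 - 7*m + 1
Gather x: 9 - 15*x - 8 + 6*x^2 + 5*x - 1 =6*x^2 - 10*x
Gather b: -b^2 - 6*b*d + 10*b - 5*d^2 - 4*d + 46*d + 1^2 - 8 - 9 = -b^2 + b*(10 - 6*d) - 5*d^2 + 42*d - 16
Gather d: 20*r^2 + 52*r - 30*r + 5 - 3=20*r^2 + 22*r + 2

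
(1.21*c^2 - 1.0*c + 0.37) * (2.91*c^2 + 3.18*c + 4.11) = 3.5211*c^4 + 0.9378*c^3 + 2.8698*c^2 - 2.9334*c + 1.5207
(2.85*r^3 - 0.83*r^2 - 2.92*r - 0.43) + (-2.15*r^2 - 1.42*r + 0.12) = 2.85*r^3 - 2.98*r^2 - 4.34*r - 0.31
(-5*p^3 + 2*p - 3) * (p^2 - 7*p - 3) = -5*p^5 + 35*p^4 + 17*p^3 - 17*p^2 + 15*p + 9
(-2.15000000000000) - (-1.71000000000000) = -0.440000000000000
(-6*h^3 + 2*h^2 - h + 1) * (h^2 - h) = -6*h^5 + 8*h^4 - 3*h^3 + 2*h^2 - h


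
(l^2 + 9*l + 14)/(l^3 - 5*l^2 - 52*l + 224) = (l + 2)/(l^2 - 12*l + 32)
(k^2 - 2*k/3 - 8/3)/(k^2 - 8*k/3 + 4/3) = (3*k + 4)/(3*k - 2)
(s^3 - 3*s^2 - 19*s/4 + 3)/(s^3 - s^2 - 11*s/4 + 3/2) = (s - 4)/(s - 2)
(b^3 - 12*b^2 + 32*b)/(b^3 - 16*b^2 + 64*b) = (b - 4)/(b - 8)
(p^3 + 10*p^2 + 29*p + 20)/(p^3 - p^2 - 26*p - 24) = (p + 5)/(p - 6)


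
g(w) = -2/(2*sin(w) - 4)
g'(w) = 4*cos(w)/(2*sin(w) - 4)^2 = cos(w)/(sin(w) - 2)^2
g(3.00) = 0.54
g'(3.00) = -0.29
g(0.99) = 0.86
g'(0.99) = 0.40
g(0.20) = 0.56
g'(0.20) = 0.30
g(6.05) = 0.45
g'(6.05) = 0.20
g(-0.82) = 0.37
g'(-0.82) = 0.09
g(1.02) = 0.87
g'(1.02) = 0.40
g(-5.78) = 0.66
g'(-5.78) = 0.38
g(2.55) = 0.69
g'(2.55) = -0.40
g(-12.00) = 0.68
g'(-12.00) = 0.39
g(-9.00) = 0.41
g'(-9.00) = -0.16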